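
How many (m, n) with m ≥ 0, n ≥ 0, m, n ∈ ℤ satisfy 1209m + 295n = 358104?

gcd(1209, 295) = 1  (1209 = 4×295 + 29, 295 = 10×29 + 5, 29 = 5×5 + 4, 5 = 1×4 + 1, 4 = 4×1).
Back-substituting, 1209×(-61) + 295×(250) = 1.
Scale by 358104: one solution is (-21844344, 89526000). Reduce m mod 295: (111, 759).
General: m = 111 + 295t, n = 759 - 1209t.
m ≥ 0 ⇒ t ≥ 0; n ≥ 0 ⇒ t ≤ 0. So t ∈ [0, 0]: 1 solution.

1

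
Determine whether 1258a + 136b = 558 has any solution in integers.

no

gcd(1258, 136):
  1258 = 9*136 + 34
  136 = 4*34
so gcd(1258, 136) = 34.
34 does not divide 558 (remainder 14), so no integer solutions.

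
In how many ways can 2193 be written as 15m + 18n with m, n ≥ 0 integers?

25

gcd(18, 15):
  18 = 1×15 + 3
  15 = 5×3
so gcd(18, 15) = 3.
Back-substitute for Bézout coefficients:
  3 = 18 - 1×15
  ... = 15×(-1) + 18×(1)
Scale by 731: one solution is (-731, 731). Reduce m mod 6: (1, 121).
General: m = 1 + 6t, n = 121 - 5t.
m ≥ 0 ⇒ t ≥ 0; n ≥ 0 ⇒ t ≤ 24. So t ∈ [0, 24]: 25 solutions.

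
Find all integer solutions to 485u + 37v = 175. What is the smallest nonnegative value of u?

16

gcd(485, 37):
  485 = 13·37 + 4
  37 = 9·4 + 1
  4 = 4·1
so gcd(485, 37) = 1.
1 divides 175, so solutions exist.
Back-substitute for Bézout coefficients:
  1 = 37 - 9·4
  ... = 485·(-9) + 37·(118)
Scale by 175/1 = 175: (u₀, v₀) = (-1575, 20650).
General solution: u = -1575 + 37t, v = 20650 - 485t for integer t.
u ≥ 0: smallest is -1575 mod 37 = 16 (at t = 43), with v = -205.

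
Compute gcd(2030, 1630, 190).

10

gcd(2030, 1630):
  2030 = 1×1630 + 400
  1630 = 4×400 + 30
  400 = 13×30 + 10
  30 = 3×10
so gcd(2030, 1630) = 10.
gcd(10, 190) = 10.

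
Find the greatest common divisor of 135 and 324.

gcd(324, 135) = 27  (324 = 2·135 + 54, 135 = 2·54 + 27, 54 = 2·27).

27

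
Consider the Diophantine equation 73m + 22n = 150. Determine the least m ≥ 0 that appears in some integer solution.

gcd(73, 22) = 1  (73 = 3·22 + 7, 22 = 3·7 + 1, 7 = 7·1).
1 divides 150, so solutions exist.
Back-substituting, 73·(-3) + 22·(10) = 1.
Scale by 150/1 = 150: (m₀, n₀) = (-450, 1500).
General solution: m = -450 + 22t, n = 1500 - 73t for integer t.
m ≥ 0: smallest is -450 mod 22 = 12 (at t = 21), with n = -33.

12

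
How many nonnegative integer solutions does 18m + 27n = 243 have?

5

gcd(27, 18):
  27 = 1·18 + 9
  18 = 2·9
so gcd(27, 18) = 9.
Back-substitute for Bézout coefficients:
  9 = 27 - 1·18
  ... = 18·(-1) + 27·(1)
Scale by 27: one solution is (-27, 27). Reduce m mod 3: (0, 9).
General: m = 0 + 3t, n = 9 - 2t.
m ≥ 0 ⇒ t ≥ 0; n ≥ 0 ⇒ t ≤ 4. So t ∈ [0, 4]: 5 solutions.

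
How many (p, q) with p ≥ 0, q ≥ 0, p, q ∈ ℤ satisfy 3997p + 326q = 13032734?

gcd(3997, 326):
  3997 = 12·326 + 85
  326 = 3·85 + 71
  85 = 1·71 + 14
  71 = 5·14 + 1
  14 = 14·1
so gcd(3997, 326) = 1.
Back-substitute for Bézout coefficients:
  1 = 71 - 5·14
  ... = 3997·(-23) + 326·(282)
Scale by 13032734: one solution is (-299752882, 3675230988). Reduce p mod 326: (206, 37452).
General: p = 206 + 326t, q = 37452 - 3997t.
p ≥ 0 ⇒ t ≥ 0; q ≥ 0 ⇒ t ≤ 9. So t ∈ [0, 9]: 10 solutions.

10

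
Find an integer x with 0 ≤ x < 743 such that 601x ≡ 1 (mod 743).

518

gcd(743, 601) = 1.
By Bézout, 601·(-225) + 743·(182) = 1.
So 601·-225 ≡ 1 (mod 743), and -225 mod 743 = 518.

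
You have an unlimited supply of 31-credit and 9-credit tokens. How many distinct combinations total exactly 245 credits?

Need nonnegative integers with 31j + 9k = 245.
gcd(31, 9) = 1, and 31·(-2) + 9·(7) = 1.
So (j₀, k₀) = (-490, 1715); general j = -490 + 9t, k = 1715 - 31t.
j ≥ 0 ⇒ t ≥ 55; k ≥ 0 ⇒ t ≤ 55. That's 1 value of t.

1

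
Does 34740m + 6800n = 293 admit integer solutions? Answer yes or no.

no

gcd(34740, 6800) = 20  (34740 = 5×6800 + 740, 6800 = 9×740 + 140, 740 = 5×140 + 40, 140 = 3×40 + 20, 40 = 2×20).
20 does not divide 293 (remainder 13), so no integer solutions.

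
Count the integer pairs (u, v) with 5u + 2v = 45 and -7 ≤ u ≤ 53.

gcd(5, 2):
  5 = 2·2 + 1
  2 = 2·1
so gcd(5, 2) = 1.
Back-substitute for Bézout coefficients:
  1 = 5 - 2·2
  ... = 5·(1) + 2·(-2)
Scale by 45: particular solution (45, -90); reduce u mod 2: (1, 20).
General solution: u = 1 + 2t, v = 20 - 5t for integer t.
-7 ≤ 1 + 2t ≤ 53 gives t ∈ [-4, 26], which is 31 values.

31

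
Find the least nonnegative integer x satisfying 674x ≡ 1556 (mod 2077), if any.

gcd(2077, 674) = 1.
1 divides 1556, so solutions exist.
By Bézout, 674*(151) + 2077*(-49) = 1.
So 674*(151) ≡ 1 (mod 2077); multiply by 1556: x ≡ 234956 (mod 2077).
Smallest nonnegative: x = 234956 mod 2077 = 255.

255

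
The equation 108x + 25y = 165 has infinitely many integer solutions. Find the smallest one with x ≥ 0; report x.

gcd(108, 25) = 1.
1 divides 165, so solutions exist.
By Bézout, 108×(-3) + 25×(13) = 1.
Scale by 165/1 = 165: (x₀, y₀) = (-495, 2145).
General solution: x = -495 + 25t, y = 2145 - 108t for integer t.
x ≥ 0: smallest is -495 mod 25 = 5 (at t = 20), with y = -15.

5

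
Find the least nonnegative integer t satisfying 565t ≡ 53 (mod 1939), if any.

1692

gcd(1939, 565) = 1.
1 divides 53, so solutions exist.
By Bézout, 565×(-151) + 1939×(44) = 1.
So 565×(-151) ≡ 1 (mod 1939); multiply by 53: t ≡ -8003 (mod 1939).
Smallest nonnegative: t = -8003 mod 1939 = 1692.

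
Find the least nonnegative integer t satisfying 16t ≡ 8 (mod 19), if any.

10

gcd(19, 16):
  19 = 1×16 + 3
  16 = 5×3 + 1
  3 = 3×1
so gcd(19, 16) = 1.
1 divides 8, so solutions exist.
Back-substitute for Bézout coefficients:
  1 = 16 - 5×3
  ... = 16×(6) + 19×(-5)
So 16×(6) ≡ 1 (mod 19); multiply by 8: t ≡ 48 (mod 19).
Smallest nonnegative: t = 48 mod 19 = 10.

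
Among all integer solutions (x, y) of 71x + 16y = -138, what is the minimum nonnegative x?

10

gcd(71, 16):
  71 = 4×16 + 7
  16 = 2×7 + 2
  7 = 3×2 + 1
  2 = 2×1
so gcd(71, 16) = 1.
1 divides -138, so solutions exist.
Back-substitute for Bézout coefficients:
  1 = 7 - 3×2
  ... = 71×(7) + 16×(-31)
Scale by -138/1 = -138: (x₀, y₀) = (-966, 4278).
General solution: x = -966 + 16t, y = 4278 - 71t for integer t.
x ≥ 0: smallest is -966 mod 16 = 10 (at t = 61), with y = -53.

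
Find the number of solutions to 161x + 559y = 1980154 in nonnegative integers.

22

gcd(559, 161) = 1  (559 = 3·161 + 76, 161 = 2·76 + 9, 76 = 8·9 + 4, 9 = 2·4 + 1, 4 = 4·1).
Back-substituting, 161·(125) + 559·(-36) = 1.
Scale by 1980154: one solution is (247519250, -71285544). Reduce x mod 559: (199, 3485).
General: x = 199 + 559t, y = 3485 - 161t.
x ≥ 0 ⇒ t ≥ 0; y ≥ 0 ⇒ t ≤ 21. So t ∈ [0, 21]: 22 solutions.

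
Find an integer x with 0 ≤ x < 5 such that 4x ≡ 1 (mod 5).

gcd(5, 4):
  5 = 1·4 + 1
  4 = 4·1
so gcd(5, 4) = 1.
Back-substitute for Bézout coefficients:
  1 = 5 - 1·4
  ... = 4·(-1) + 5·(1)
So 4·-1 ≡ 1 (mod 5), and -1 mod 5 = 4.

4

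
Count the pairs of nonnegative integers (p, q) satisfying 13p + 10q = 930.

gcd(13, 10) = 1.
By Bézout, 13*(-3) + 10*(4) = 1.
One solution: (0, 93).
General: p = 0 + 10t, q = 93 - 13t.
p ≥ 0 ⇒ t ≥ 0; q ≥ 0 ⇒ t ≤ 7. So t ∈ [0, 7]: 8 solutions.

8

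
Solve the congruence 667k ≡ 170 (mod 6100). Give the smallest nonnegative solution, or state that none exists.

gcd(6100, 667) = 1  (6100 = 9×667 + 97, 667 = 6×97 + 85, 97 = 1×85 + 12, 85 = 7×12 + 1, 12 = 12×1).
1 divides 170, so solutions exist.
Back-substituting, 667×(503) + 6100×(-55) = 1.
So 667×(503) ≡ 1 (mod 6100); multiply by 170: k ≡ 85510 (mod 6100).
Smallest nonnegative: k = 85510 mod 6100 = 110.

110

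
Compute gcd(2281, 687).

gcd(2281, 687) = 1  (2281 = 3*687 + 220, 687 = 3*220 + 27, 220 = 8*27 + 4, 27 = 6*4 + 3, 4 = 1*3 + 1, 3 = 3*1).

1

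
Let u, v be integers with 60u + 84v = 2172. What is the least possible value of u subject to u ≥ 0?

gcd(84, 60):
  84 = 1·60 + 24
  60 = 2·24 + 12
  24 = 2·12
so gcd(84, 60) = 12.
12 divides 2172, so solutions exist.
Back-substitute for Bézout coefficients:
  12 = 60 - 2·24
  ... = 60·(3) + 84·(-2)
Scale by 2172/12 = 181: (u₀, v₀) = (543, -362).
General solution: u = 543 + 7t, v = -362 - 5t for integer t.
u ≥ 0: smallest is 543 mod 7 = 4 (at t = -77), with v = 23.

4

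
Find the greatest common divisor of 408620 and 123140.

20

gcd(408620, 123140) = 20  (408620 = 3×123140 + 39200, 123140 = 3×39200 + 5540, 39200 = 7×5540 + 420, 5540 = 13×420 + 80, 420 = 5×80 + 20, 80 = 4×20).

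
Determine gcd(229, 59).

1

gcd(229, 59):
  229 = 3*59 + 52
  59 = 1*52 + 7
  52 = 7*7 + 3
  7 = 2*3 + 1
  3 = 3*1
so gcd(229, 59) = 1.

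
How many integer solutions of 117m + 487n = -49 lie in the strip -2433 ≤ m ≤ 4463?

gcd(487, 117) = 1  (487 = 4×117 + 19, 117 = 6×19 + 3, 19 = 6×3 + 1, 3 = 3×1).
Back-substituting, 117×(-154) + 487×(37) = 1.
Scale by -49: particular solution (7546, -1813); reduce m mod 487: (241, -58).
General solution: m = 241 + 487t, n = -58 - 117t for integer t.
-2433 ≤ 241 + 487t ≤ 4463 gives t ∈ [-5, 8], which is 14 values.

14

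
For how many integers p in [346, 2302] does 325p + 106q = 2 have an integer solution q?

gcd(325, 106):
  325 = 3·106 + 7
  106 = 15·7 + 1
  7 = 7·1
so gcd(325, 106) = 1.
Back-substitute for Bézout coefficients:
  1 = 106 - 15·7
  ... = 325·(-15) + 106·(46)
Scale by 2: particular solution (-30, 92); reduce p mod 106: (76, -233).
General solution: p = 76 + 106t, q = -233 - 325t for integer t.
346 ≤ 76 + 106t ≤ 2302 gives t ∈ [3, 21], which is 19 values.

19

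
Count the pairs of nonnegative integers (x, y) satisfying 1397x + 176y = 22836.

1

gcd(1397, 176) = 11.
By Bézout, 1397·(-1) + 176·(8) = 11.
One solution: (4, 98).
General: x = 4 + 16t, y = 98 - 127t.
x ≥ 0 ⇒ t ≥ 0; y ≥ 0 ⇒ t ≤ 0. So t ∈ [0, 0]: 1 solution.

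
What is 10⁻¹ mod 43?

gcd(43, 10):
  43 = 4·10 + 3
  10 = 3·3 + 1
  3 = 3·1
so gcd(43, 10) = 1.
Back-substitute for Bézout coefficients:
  1 = 10 - 3·3
  ... = 10·(13) + 43·(-3)
So 10·13 ≡ 1 (mod 43), and 13 mod 43 = 13.

13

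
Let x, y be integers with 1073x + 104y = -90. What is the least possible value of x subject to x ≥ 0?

54

gcd(1073, 104) = 1  (1073 = 10·104 + 33, 104 = 3·33 + 5, 33 = 6·5 + 3, 5 = 1·3 + 2, 3 = 1·2 + 1, 2 = 2·1).
1 divides -90, so solutions exist.
Back-substituting, 1073·(41) + 104·(-423) = 1.
Scale by -90/1 = -90: (x₀, y₀) = (-3690, 38070).
General solution: x = -3690 + 104t, y = 38070 - 1073t for integer t.
x ≥ 0: smallest is -3690 mod 104 = 54 (at t = 36), with y = -558.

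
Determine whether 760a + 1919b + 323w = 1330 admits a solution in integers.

yes

gcd(1919, 760) = 19.
gcd(19, 323) = 19.
19 divides 1330, so integer solutions exist.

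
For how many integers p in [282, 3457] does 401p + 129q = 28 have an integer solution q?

gcd(401, 129) = 1  (401 = 3×129 + 14, 129 = 9×14 + 3, 14 = 4×3 + 2, 3 = 1×2 + 1, 2 = 2×1).
Back-substituting, 401×(-46) + 129×(143) = 1.
Scale by 28: particular solution (-1288, 4004); reduce p mod 129: (2, -6).
General solution: p = 2 + 129t, q = -6 - 401t for integer t.
282 ≤ 2 + 129t ≤ 3457 gives t ∈ [3, 26], which is 24 values.

24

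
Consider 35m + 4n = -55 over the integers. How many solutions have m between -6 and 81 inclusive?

22

gcd(35, 4) = 1.
By Bézout, 35*(-1) + 4*(9) = 1.
Particular solution: (3, -40).
General solution: m = 3 + 4t, n = -40 - 35t for integer t.
-6 ≤ 3 + 4t ≤ 81 gives t ∈ [-2, 19], which is 22 values.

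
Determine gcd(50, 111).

gcd(111, 50) = 1  (111 = 2·50 + 11, 50 = 4·11 + 6, 11 = 1·6 + 5, 6 = 1·5 + 1, 5 = 5·1).

1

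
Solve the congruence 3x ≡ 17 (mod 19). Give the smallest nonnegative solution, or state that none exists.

12

gcd(19, 3) = 1  (19 = 6×3 + 1, 3 = 3×1).
1 divides 17, so solutions exist.
Back-substituting, 3×(-6) + 19×(1) = 1.
So 3×(-6) ≡ 1 (mod 19); multiply by 17: x ≡ -102 (mod 19).
Smallest nonnegative: x = -102 mod 19 = 12.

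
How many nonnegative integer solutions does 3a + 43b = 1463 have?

11

gcd(43, 3):
  43 = 14×3 + 1
  3 = 3×1
so gcd(43, 3) = 1.
Back-substitute for Bézout coefficients:
  1 = 43 - 14×3
  ... = 3×(-14) + 43×(1)
Scale by 1463: one solution is (-20482, 1463). Reduce a mod 43: (29, 32).
General: a = 29 + 43t, b = 32 - 3t.
a ≥ 0 ⇒ t ≥ 0; b ≥ 0 ⇒ t ≤ 10. So t ∈ [0, 10]: 11 solutions.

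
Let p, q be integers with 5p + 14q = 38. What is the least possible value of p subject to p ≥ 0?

gcd(14, 5):
  14 = 2×5 + 4
  5 = 1×4 + 1
  4 = 4×1
so gcd(14, 5) = 1.
1 divides 38, so solutions exist.
Back-substitute for Bézout coefficients:
  1 = 5 - 1×4
  ... = 5×(3) + 14×(-1)
Scale by 38/1 = 38: (p₀, q₀) = (114, -38).
General solution: p = 114 + 14t, q = -38 - 5t for integer t.
p ≥ 0: smallest is 114 mod 14 = 2 (at t = -8), with q = 2.

2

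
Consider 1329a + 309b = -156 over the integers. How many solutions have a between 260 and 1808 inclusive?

gcd(1329, 309):
  1329 = 4×309 + 93
  309 = 3×93 + 30
  93 = 3×30 + 3
  30 = 10×3
so gcd(1329, 309) = 3.
Back-substitute for Bézout coefficients:
  3 = 93 - 3×30
  ... = 1329×(10) + 309×(-43)
Scale by -52: particular solution (-520, 2236); reduce a mod 103: (98, -422).
General solution: a = 98 + 103t, b = -422 - 443t for integer t.
260 ≤ 98 + 103t ≤ 1808 gives t ∈ [2, 16], which is 15 values.

15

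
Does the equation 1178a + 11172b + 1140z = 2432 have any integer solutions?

yes

gcd(11172, 1178):
  11172 = 9*1178 + 570
  1178 = 2*570 + 38
  570 = 15*38
so gcd(11172, 1178) = 38.
gcd(38, 1140) = 38.
38 divides 2432, so integer solutions exist.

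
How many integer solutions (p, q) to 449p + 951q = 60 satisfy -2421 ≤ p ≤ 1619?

gcd(951, 449):
  951 = 2·449 + 53
  449 = 8·53 + 25
  53 = 2·25 + 3
  25 = 8·3 + 1
  3 = 3·1
so gcd(951, 449) = 1.
Back-substitute for Bézout coefficients:
  1 = 25 - 8·3
  ... = 449·(305) + 951·(-144)
Scale by 60: particular solution (18300, -8640); reduce p mod 951: (231, -109).
General solution: p = 231 + 951t, q = -109 - 449t for integer t.
-2421 ≤ 231 + 951t ≤ 1619 gives t ∈ [-2, 1], which is 4 values.

4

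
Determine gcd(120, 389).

1

gcd(389, 120):
  389 = 3*120 + 29
  120 = 4*29 + 4
  29 = 7*4 + 1
  4 = 4*1
so gcd(389, 120) = 1.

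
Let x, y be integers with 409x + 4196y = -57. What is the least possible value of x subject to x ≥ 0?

995

gcd(4196, 409) = 1.
1 divides -57, so solutions exist.
By Bézout, 409×(277) + 4196×(-27) = 1.
Scale by -57/1 = -57: (x₀, y₀) = (-15789, 1539).
General solution: x = -15789 + 4196t, y = 1539 - 409t for integer t.
x ≥ 0: smallest is -15789 mod 4196 = 995 (at t = 4), with y = -97.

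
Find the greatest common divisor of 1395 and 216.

gcd(1395, 216):
  1395 = 6×216 + 99
  216 = 2×99 + 18
  99 = 5×18 + 9
  18 = 2×9
so gcd(1395, 216) = 9.

9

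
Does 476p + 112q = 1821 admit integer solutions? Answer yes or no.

gcd(476, 112):
  476 = 4·112 + 28
  112 = 4·28
so gcd(476, 112) = 28.
28 does not divide 1821 (remainder 1), so no integer solutions.

no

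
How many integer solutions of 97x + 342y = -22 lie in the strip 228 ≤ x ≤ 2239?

gcd(342, 97):
  342 = 3*97 + 51
  97 = 1*51 + 46
  51 = 1*46 + 5
  46 = 9*5 + 1
  5 = 5*1
so gcd(342, 97) = 1.
Back-substitute for Bézout coefficients:
  1 = 46 - 9*5
  ... = 97*(67) + 342*(-19)
Scale by -22: particular solution (-1474, 418); reduce x mod 342: (236, -67).
General solution: x = 236 + 342t, y = -67 - 97t for integer t.
228 ≤ 236 + 342t ≤ 2239 gives t ∈ [0, 5], which is 6 values.

6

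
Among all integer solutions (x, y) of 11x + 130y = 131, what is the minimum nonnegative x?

71

gcd(130, 11):
  130 = 11×11 + 9
  11 = 1×9 + 2
  9 = 4×2 + 1
  2 = 2×1
so gcd(130, 11) = 1.
1 divides 131, so solutions exist.
Back-substitute for Bézout coefficients:
  1 = 9 - 4×2
  ... = 11×(-59) + 130×(5)
Scale by 131/1 = 131: (x₀, y₀) = (-7729, 655).
General solution: x = -7729 + 130t, y = 655 - 11t for integer t.
x ≥ 0: smallest is -7729 mod 130 = 71 (at t = 60), with y = -5.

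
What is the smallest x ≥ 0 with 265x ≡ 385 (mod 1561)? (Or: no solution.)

gcd(1561, 265) = 1.
1 divides 385, so solutions exist.
By Bézout, 265·(377) + 1561·(-64) = 1.
So 265·(377) ≡ 1 (mod 1561); multiply by 385: x ≡ 145145 (mod 1561).
Smallest nonnegative: x = 145145 mod 1561 = 1533.

1533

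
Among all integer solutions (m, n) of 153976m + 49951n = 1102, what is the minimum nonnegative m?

gcd(153976, 49951):
  153976 = 3*49951 + 4123
  49951 = 12*4123 + 475
  4123 = 8*475 + 323
  475 = 1*323 + 152
  323 = 2*152 + 19
  152 = 8*19
so gcd(153976, 49951) = 19.
19 divides 1102, so solutions exist.
Back-substitute for Bézout coefficients:
  19 = 323 - 2*152
  ... = 153976*(315) + 49951*(-971)
Scale by 1102/19 = 58: (m₀, n₀) = (18270, -56318).
General solution: m = 18270 + 2629t, n = -56318 - 8104t for integer t.
m ≥ 0: smallest is 18270 mod 2629 = 2496 (at t = -6), with n = -7694.

2496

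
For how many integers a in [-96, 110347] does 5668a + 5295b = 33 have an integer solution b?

20

gcd(5668, 5295) = 1  (5668 = 1·5295 + 373, 5295 = 14·373 + 73, 373 = 5·73 + 8, 73 = 9·8 + 1, 8 = 8·1).
Back-substituting, 5668·(-653) + 5295·(699) = 1.
Scale by 33: particular solution (-21549, 23067); reduce a mod 5295: (4926, -5273).
General solution: a = 4926 + 5295t, b = -5273 - 5668t for integer t.
-96 ≤ 4926 + 5295t ≤ 110347 gives t ∈ [0, 19], which is 20 values.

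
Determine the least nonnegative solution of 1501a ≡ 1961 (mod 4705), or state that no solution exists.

gcd(4705, 1501) = 1  (4705 = 3·1501 + 202, 1501 = 7·202 + 87, 202 = 2·87 + 28, 87 = 3·28 + 3, 28 = 9·3 + 1, 3 = 3·1).
1 divides 1961, so solutions exist.
Back-substituting, 1501·(-1514) + 4705·(483) = 1.
So 1501·(-1514) ≡ 1 (mod 4705); multiply by 1961: a ≡ -2968954 (mod 4705).
Smallest nonnegative: a = -2968954 mod 4705 = 4606.

4606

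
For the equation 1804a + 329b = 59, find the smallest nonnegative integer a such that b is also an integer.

79

gcd(1804, 329):
  1804 = 5·329 + 159
  329 = 2·159 + 11
  159 = 14·11 + 5
  11 = 2·5 + 1
  5 = 5·1
so gcd(1804, 329) = 1.
1 divides 59, so solutions exist.
Back-substitute for Bézout coefficients:
  1 = 11 - 2·5
  ... = 1804·(-60) + 329·(329)
Scale by 59/1 = 59: (a₀, b₀) = (-3540, 19411).
General solution: a = -3540 + 329t, b = 19411 - 1804t for integer t.
a ≥ 0: smallest is -3540 mod 329 = 79 (at t = 11), with b = -433.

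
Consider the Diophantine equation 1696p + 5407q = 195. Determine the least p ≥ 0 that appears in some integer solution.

1744

gcd(5407, 1696):
  5407 = 3*1696 + 319
  1696 = 5*319 + 101
  319 = 3*101 + 16
  101 = 6*16 + 5
  16 = 3*5 + 1
  5 = 5*1
so gcd(5407, 1696) = 1.
1 divides 195, so solutions exist.
Back-substitute for Bézout coefficients:
  1 = 16 - 3*5
  ... = 1696*(-1017) + 5407*(319)
Scale by 195/1 = 195: (p₀, q₀) = (-198315, 62205).
General solution: p = -198315 + 5407t, q = 62205 - 1696t for integer t.
p ≥ 0: smallest is -198315 mod 5407 = 1744 (at t = 37), with q = -547.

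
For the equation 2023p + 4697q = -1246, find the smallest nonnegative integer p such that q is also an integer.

gcd(4697, 2023):
  4697 = 2*2023 + 651
  2023 = 3*651 + 70
  651 = 9*70 + 21
  70 = 3*21 + 7
  21 = 3*7
so gcd(4697, 2023) = 7.
7 divides -1246, so solutions exist.
Back-substitute for Bézout coefficients:
  7 = 70 - 3*21
  ... = 2023*(202) + 4697*(-87)
Scale by -1246/7 = -178: (p₀, q₀) = (-35956, 15486).
General solution: p = -35956 + 671t, q = 15486 - 289t for integer t.
p ≥ 0: smallest is -35956 mod 671 = 278 (at t = 54), with q = -120.

278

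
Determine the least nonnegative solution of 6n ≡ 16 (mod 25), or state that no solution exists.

11

gcd(25, 6):
  25 = 4·6 + 1
  6 = 6·1
so gcd(25, 6) = 1.
1 divides 16, so solutions exist.
Back-substitute for Bézout coefficients:
  1 = 25 - 4·6
  ... = 6·(-4) + 25·(1)
So 6·(-4) ≡ 1 (mod 25); multiply by 16: n ≡ -64 (mod 25).
Smallest nonnegative: n = -64 mod 25 = 11.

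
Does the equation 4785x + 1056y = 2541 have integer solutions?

yes

gcd(4785, 1056) = 33  (4785 = 4*1056 + 561, 1056 = 1*561 + 495, 561 = 1*495 + 66, 495 = 7*66 + 33, 66 = 2*33).
33 divides 2541, so integer solutions exist.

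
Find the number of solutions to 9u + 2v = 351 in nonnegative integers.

gcd(9, 2) = 1.
By Bézout, 9×(1) + 2×(-4) = 1.
One solution: (1, 171).
General: u = 1 + 2t, v = 171 - 9t.
u ≥ 0 ⇒ t ≥ 0; v ≥ 0 ⇒ t ≤ 19. So t ∈ [0, 19]: 20 solutions.

20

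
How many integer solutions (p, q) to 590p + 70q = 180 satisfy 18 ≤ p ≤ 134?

17

gcd(590, 70) = 10.
By Bézout, 590·(-2) + 70·(17) = 10.
Particular solution: (6, -48).
General solution: p = 6 + 7t, q = -48 - 59t for integer t.
18 ≤ 6 + 7t ≤ 134 gives t ∈ [2, 18], which is 17 values.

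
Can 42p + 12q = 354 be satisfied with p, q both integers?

yes

gcd(42, 12):
  42 = 3·12 + 6
  12 = 2·6
so gcd(42, 12) = 6.
6 divides 354, so integer solutions exist.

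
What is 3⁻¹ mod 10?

gcd(10, 3):
  10 = 3*3 + 1
  3 = 3*1
so gcd(10, 3) = 1.
Back-substitute for Bézout coefficients:
  1 = 10 - 3*3
  ... = 3*(-3) + 10*(1)
So 3*-3 ≡ 1 (mod 10), and -3 mod 10 = 7.

7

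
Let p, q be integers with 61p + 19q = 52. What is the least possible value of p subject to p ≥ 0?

gcd(61, 19):
  61 = 3·19 + 4
  19 = 4·4 + 3
  4 = 1·3 + 1
  3 = 3·1
so gcd(61, 19) = 1.
1 divides 52, so solutions exist.
Back-substitute for Bézout coefficients:
  1 = 4 - 1·3
  ... = 61·(5) + 19·(-16)
Scale by 52/1 = 52: (p₀, q₀) = (260, -832).
General solution: p = 260 + 19t, q = -832 - 61t for integer t.
p ≥ 0: smallest is 260 mod 19 = 13 (at t = -13), with q = -39.

13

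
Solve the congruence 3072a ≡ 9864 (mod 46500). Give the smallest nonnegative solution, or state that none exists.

2637

gcd(46500, 3072):
  46500 = 15×3072 + 420
  3072 = 7×420 + 132
  420 = 3×132 + 24
  132 = 5×24 + 12
  24 = 2×12
so gcd(46500, 3072) = 12.
12 divides 9864, so solutions exist.
Back-substitute for Bézout coefficients:
  12 = 132 - 5×24
  ... = 3072×(1771) + 46500×(-117)
So 3072×(1771) ≡ 12 (mod 46500); multiply by 822: a ≡ 1455762 (mod 3875).
Smallest nonnegative: a = 1455762 mod 3875 = 2637.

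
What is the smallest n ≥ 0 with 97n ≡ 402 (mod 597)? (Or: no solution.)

gcd(597, 97) = 1  (597 = 6×97 + 15, 97 = 6×15 + 7, 15 = 2×7 + 1, 7 = 7×1).
1 divides 402, so solutions exist.
Back-substituting, 97×(-80) + 597×(13) = 1.
So 97×(-80) ≡ 1 (mod 597); multiply by 402: n ≡ -32160 (mod 597).
Smallest nonnegative: n = -32160 mod 597 = 78.

78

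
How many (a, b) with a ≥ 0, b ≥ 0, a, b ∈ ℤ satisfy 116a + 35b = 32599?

gcd(116, 35) = 1  (116 = 3·35 + 11, 35 = 3·11 + 2, 11 = 5·2 + 1, 2 = 2·1).
Back-substituting, 116·(16) + 35·(-53) = 1.
Scale by 32599: one solution is (521584, -1727747). Reduce a mod 35: (14, 885).
General: a = 14 + 35t, b = 885 - 116t.
a ≥ 0 ⇒ t ≥ 0; b ≥ 0 ⇒ t ≤ 7. So t ∈ [0, 7]: 8 solutions.

8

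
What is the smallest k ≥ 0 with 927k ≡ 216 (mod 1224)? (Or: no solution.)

24

gcd(1224, 927) = 9.
9 divides 216, so solutions exist.
By Bézout, 927×(-33) + 1224×(25) = 9.
So 927×(-33) ≡ 9 (mod 1224); multiply by 24: k ≡ -792 (mod 136).
Smallest nonnegative: k = -792 mod 136 = 24.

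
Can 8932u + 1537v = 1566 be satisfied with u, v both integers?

gcd(8932, 1537):
  8932 = 5×1537 + 1247
  1537 = 1×1247 + 290
  1247 = 4×290 + 87
  290 = 3×87 + 29
  87 = 3×29
so gcd(8932, 1537) = 29.
29 divides 1566, so integer solutions exist.

yes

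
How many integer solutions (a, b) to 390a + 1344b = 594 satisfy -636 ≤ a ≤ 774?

gcd(1344, 390):
  1344 = 3*390 + 174
  390 = 2*174 + 42
  174 = 4*42 + 6
  42 = 7*6
so gcd(1344, 390) = 6.
Back-substitute for Bézout coefficients:
  6 = 174 - 4*42
  ... = 390*(-31) + 1344*(9)
Scale by 99: particular solution (-3069, 891); reduce a mod 224: (67, -19).
General solution: a = 67 + 224t, b = -19 - 65t for integer t.
-636 ≤ 67 + 224t ≤ 774 gives t ∈ [-3, 3], which is 7 values.

7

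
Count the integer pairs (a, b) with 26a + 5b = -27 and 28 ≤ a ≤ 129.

gcd(26, 5) = 1  (26 = 5*5 + 1, 5 = 5*1).
Back-substituting, 26*(1) + 5*(-5) = 1.
Scale by -27: particular solution (-27, 135); reduce a mod 5: (3, -21).
General solution: a = 3 + 5t, b = -21 - 26t for integer t.
28 ≤ 3 + 5t ≤ 129 gives t ∈ [5, 25], which is 21 values.

21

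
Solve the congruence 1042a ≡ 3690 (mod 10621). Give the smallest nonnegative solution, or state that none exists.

3938

gcd(10621, 1042) = 1  (10621 = 10*1042 + 201, 1042 = 5*201 + 37, 201 = 5*37 + 16, 37 = 2*16 + 5, 16 = 3*5 + 1, 5 = 5*1).
1 divides 3690, so solutions exist.
Back-substituting, 1042*(-2008) + 10621*(197) = 1.
So 1042*(-2008) ≡ 1 (mod 10621); multiply by 3690: a ≡ -7409520 (mod 10621).
Smallest nonnegative: a = -7409520 mod 10621 = 3938.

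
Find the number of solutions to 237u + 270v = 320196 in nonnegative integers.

gcd(270, 237) = 3  (270 = 1×237 + 33, 237 = 7×33 + 6, 33 = 5×6 + 3, 6 = 2×3).
Back-substituting, 237×(-41) + 270×(36) = 3.
Scale by 106732: one solution is (-4376012, 3842352). Reduce u mod 90: (58, 1135).
General: u = 58 + 90t, v = 1135 - 79t.
u ≥ 0 ⇒ t ≥ 0; v ≥ 0 ⇒ t ≤ 14. So t ∈ [0, 14]: 15 solutions.

15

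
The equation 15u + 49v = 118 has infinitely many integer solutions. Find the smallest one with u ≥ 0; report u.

gcd(49, 15) = 1  (49 = 3*15 + 4, 15 = 3*4 + 3, 4 = 1*3 + 1, 3 = 3*1).
1 divides 118, so solutions exist.
Back-substituting, 15*(-13) + 49*(4) = 1.
Scale by 118/1 = 118: (u₀, v₀) = (-1534, 472).
General solution: u = -1534 + 49t, v = 472 - 15t for integer t.
u ≥ 0: smallest is -1534 mod 49 = 34 (at t = 32), with v = -8.

34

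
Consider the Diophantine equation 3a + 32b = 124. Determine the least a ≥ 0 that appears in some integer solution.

gcd(32, 3) = 1.
1 divides 124, so solutions exist.
By Bézout, 3*(11) + 32*(-1) = 1.
Scale by 124/1 = 124: (a₀, b₀) = (1364, -124).
General solution: a = 1364 + 32t, b = -124 - 3t for integer t.
a ≥ 0: smallest is 1364 mod 32 = 20 (at t = -42), with b = 2.

20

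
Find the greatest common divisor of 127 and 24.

gcd(127, 24):
  127 = 5×24 + 7
  24 = 3×7 + 3
  7 = 2×3 + 1
  3 = 3×1
so gcd(127, 24) = 1.

1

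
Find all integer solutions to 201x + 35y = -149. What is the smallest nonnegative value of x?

1

gcd(201, 35) = 1  (201 = 5×35 + 26, 35 = 1×26 + 9, 26 = 2×9 + 8, 9 = 1×8 + 1, 8 = 8×1).
1 divides -149, so solutions exist.
Back-substituting, 201×(-4) + 35×(23) = 1.
Scale by -149/1 = -149: (x₀, y₀) = (596, -3427).
General solution: x = 596 + 35t, y = -3427 - 201t for integer t.
x ≥ 0: smallest is 596 mod 35 = 1 (at t = -17), with y = -10.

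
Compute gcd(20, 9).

1

gcd(20, 9):
  20 = 2*9 + 2
  9 = 4*2 + 1
  2 = 2*1
so gcd(20, 9) = 1.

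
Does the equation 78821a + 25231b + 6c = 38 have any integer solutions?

yes

gcd(78821, 25231) = 23  (78821 = 3*25231 + 3128, 25231 = 8*3128 + 207, 3128 = 15*207 + 23, 207 = 9*23).
gcd(23, 6) = 1.
1 divides 38, so integer solutions exist.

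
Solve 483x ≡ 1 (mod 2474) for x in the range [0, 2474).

gcd(2474, 483) = 1  (2474 = 5*483 + 59, 483 = 8*59 + 11, 59 = 5*11 + 4, 11 = 2*4 + 3, 4 = 1*3 + 1, 3 = 3*1).
Back-substituting, 483*(-671) + 2474*(131) = 1.
So 483*-671 ≡ 1 (mod 2474), and -671 mod 2474 = 1803.

1803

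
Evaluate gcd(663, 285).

3

gcd(663, 285):
  663 = 2*285 + 93
  285 = 3*93 + 6
  93 = 15*6 + 3
  6 = 2*3
so gcd(663, 285) = 3.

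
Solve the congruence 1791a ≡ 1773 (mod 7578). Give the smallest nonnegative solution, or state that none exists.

gcd(7578, 1791) = 9.
9 divides 1773, so solutions exist.
By Bézout, 1791*(-55) + 7578*(13) = 9.
So 1791*(-55) ≡ 9 (mod 7578); multiply by 197: a ≡ -10835 (mod 842).
Smallest nonnegative: a = -10835 mod 842 = 111.

111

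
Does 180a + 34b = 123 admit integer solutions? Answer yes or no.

gcd(180, 34) = 2  (180 = 5·34 + 10, 34 = 3·10 + 4, 10 = 2·4 + 2, 4 = 2·2).
2 does not divide 123 (remainder 1), so no integer solutions.

no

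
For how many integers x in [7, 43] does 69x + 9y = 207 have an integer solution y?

12

gcd(69, 9):
  69 = 7*9 + 6
  9 = 1*6 + 3
  6 = 2*3
so gcd(69, 9) = 3.
Back-substitute for Bézout coefficients:
  3 = 9 - 1*6
  ... = 69*(-1) + 9*(8)
Scale by 69: particular solution (-69, 552); reduce x mod 3: (0, 23).
General solution: x = 0 + 3t, y = 23 - 23t for integer t.
7 ≤ 0 + 3t ≤ 43 gives t ∈ [3, 14], which is 12 values.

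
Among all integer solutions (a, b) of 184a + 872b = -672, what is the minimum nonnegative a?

gcd(872, 184):
  872 = 4·184 + 136
  184 = 1·136 + 48
  136 = 2·48 + 40
  48 = 1·40 + 8
  40 = 5·8
so gcd(872, 184) = 8.
8 divides -672, so solutions exist.
Back-substitute for Bézout coefficients:
  8 = 48 - 1·40
  ... = 184·(19) + 872·(-4)
Scale by -672/8 = -84: (a₀, b₀) = (-1596, 336).
General solution: a = -1596 + 109t, b = 336 - 23t for integer t.
a ≥ 0: smallest is -1596 mod 109 = 39 (at t = 15), with b = -9.

39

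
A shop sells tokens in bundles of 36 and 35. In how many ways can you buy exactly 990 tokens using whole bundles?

1

Need nonnegative integers with 36j + 35k = 990.
gcd(36, 35) = 1, and 36·(1) + 35·(-1) = 1.
So (j₀, k₀) = (990, -990); general j = 990 + 35t, k = -990 - 36t.
j ≥ 0 ⇒ t ≥ -28; k ≥ 0 ⇒ t ≤ -28. That's 1 value of t.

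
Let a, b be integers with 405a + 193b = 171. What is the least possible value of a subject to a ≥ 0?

9

gcd(405, 193):
  405 = 2×193 + 19
  193 = 10×19 + 3
  19 = 6×3 + 1
  3 = 3×1
so gcd(405, 193) = 1.
1 divides 171, so solutions exist.
Back-substitute for Bézout coefficients:
  1 = 19 - 6×3
  ... = 405×(61) + 193×(-128)
Scale by 171/1 = 171: (a₀, b₀) = (10431, -21888).
General solution: a = 10431 + 193t, b = -21888 - 405t for integer t.
a ≥ 0: smallest is 10431 mod 193 = 9 (at t = -54), with b = -18.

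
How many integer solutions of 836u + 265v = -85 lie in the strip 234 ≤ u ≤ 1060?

4

gcd(836, 265):
  836 = 3×265 + 41
  265 = 6×41 + 19
  41 = 2×19 + 3
  19 = 6×3 + 1
  3 = 3×1
so gcd(836, 265) = 1.
Back-substitute for Bézout coefficients:
  1 = 19 - 6×3
  ... = 836×(-84) + 265×(265)
Scale by -85: particular solution (7140, -22525); reduce u mod 265: (250, -789).
General solution: u = 250 + 265t, v = -789 - 836t for integer t.
234 ≤ 250 + 265t ≤ 1060 gives t ∈ [0, 3], which is 4 values.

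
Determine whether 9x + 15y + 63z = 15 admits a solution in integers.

gcd(15, 9):
  15 = 1·9 + 6
  9 = 1·6 + 3
  6 = 2·3
so gcd(15, 9) = 3.
gcd(3, 63) = 3.
3 divides 15, so integer solutions exist.

yes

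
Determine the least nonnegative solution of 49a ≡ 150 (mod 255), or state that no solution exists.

180

gcd(255, 49):
  255 = 5×49 + 10
  49 = 4×10 + 9
  10 = 1×9 + 1
  9 = 9×1
so gcd(255, 49) = 1.
1 divides 150, so solutions exist.
Back-substitute for Bézout coefficients:
  1 = 10 - 1×9
  ... = 49×(-26) + 255×(5)
So 49×(-26) ≡ 1 (mod 255); multiply by 150: a ≡ -3900 (mod 255).
Smallest nonnegative: a = -3900 mod 255 = 180.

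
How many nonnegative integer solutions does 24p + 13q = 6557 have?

21

gcd(24, 13) = 1.
By Bézout, 24·(6) + 13·(-11) = 1.
One solution: (4, 497).
General: p = 4 + 13t, q = 497 - 24t.
p ≥ 0 ⇒ t ≥ 0; q ≥ 0 ⇒ t ≤ 20. So t ∈ [0, 20]: 21 solutions.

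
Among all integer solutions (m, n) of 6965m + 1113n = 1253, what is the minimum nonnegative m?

16

gcd(6965, 1113):
  6965 = 6·1113 + 287
  1113 = 3·287 + 252
  287 = 1·252 + 35
  252 = 7·35 + 7
  35 = 5·7
so gcd(6965, 1113) = 7.
7 divides 1253, so solutions exist.
Back-substitute for Bézout coefficients:
  7 = 252 - 7·35
  ... = 6965·(-31) + 1113·(194)
Scale by 1253/7 = 179: (m₀, n₀) = (-5549, 34726).
General solution: m = -5549 + 159t, n = 34726 - 995t for integer t.
m ≥ 0: smallest is -5549 mod 159 = 16 (at t = 35), with n = -99.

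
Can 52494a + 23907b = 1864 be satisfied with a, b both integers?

gcd(52494, 23907) = 39  (52494 = 2·23907 + 4680, 23907 = 5·4680 + 507, 4680 = 9·507 + 117, 507 = 4·117 + 39, 117 = 3·39).
39 does not divide 1864 (remainder 31), so no integer solutions.

no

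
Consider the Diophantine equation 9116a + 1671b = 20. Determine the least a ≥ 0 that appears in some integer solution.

1267

gcd(9116, 1671):
  9116 = 5×1671 + 761
  1671 = 2×761 + 149
  761 = 5×149 + 16
  149 = 9×16 + 5
  16 = 3×5 + 1
  5 = 5×1
so gcd(9116, 1671) = 1.
1 divides 20, so solutions exist.
Back-substitute for Bézout coefficients:
  1 = 16 - 3×5
  ... = 9116×(314) + 1671×(-1713)
Scale by 20/1 = 20: (a₀, b₀) = (6280, -34260).
General solution: a = 6280 + 1671t, b = -34260 - 9116t for integer t.
a ≥ 0: smallest is 6280 mod 1671 = 1267 (at t = -3), with b = -6912.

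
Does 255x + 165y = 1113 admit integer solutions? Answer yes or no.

no

gcd(255, 165) = 15  (255 = 1×165 + 90, 165 = 1×90 + 75, 90 = 1×75 + 15, 75 = 5×15).
15 does not divide 1113 (remainder 3), so no integer solutions.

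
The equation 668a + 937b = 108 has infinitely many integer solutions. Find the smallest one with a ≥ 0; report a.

853

gcd(937, 668):
  937 = 1·668 + 269
  668 = 2·269 + 130
  269 = 2·130 + 9
  130 = 14·9 + 4
  9 = 2·4 + 1
  4 = 4·1
so gcd(937, 668) = 1.
1 divides 108, so solutions exist.
Back-substitute for Bézout coefficients:
  1 = 9 - 2·4
  ... = 668·(-209) + 937·(149)
Scale by 108/1 = 108: (a₀, b₀) = (-22572, 16092).
General solution: a = -22572 + 937t, b = 16092 - 668t for integer t.
a ≥ 0: smallest is -22572 mod 937 = 853 (at t = 25), with b = -608.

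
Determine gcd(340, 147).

1

gcd(340, 147):
  340 = 2×147 + 46
  147 = 3×46 + 9
  46 = 5×9 + 1
  9 = 9×1
so gcd(340, 147) = 1.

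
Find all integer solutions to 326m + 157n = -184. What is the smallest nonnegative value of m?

37

gcd(326, 157):
  326 = 2×157 + 12
  157 = 13×12 + 1
  12 = 12×1
so gcd(326, 157) = 1.
1 divides -184, so solutions exist.
Back-substitute for Bézout coefficients:
  1 = 157 - 13×12
  ... = 326×(-13) + 157×(27)
Scale by -184/1 = -184: (m₀, n₀) = (2392, -4968).
General solution: m = 2392 + 157t, n = -4968 - 326t for integer t.
m ≥ 0: smallest is 2392 mod 157 = 37 (at t = -15), with n = -78.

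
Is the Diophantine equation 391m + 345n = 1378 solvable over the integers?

gcd(391, 345) = 23  (391 = 1·345 + 46, 345 = 7·46 + 23, 46 = 2·23).
23 does not divide 1378 (remainder 21), so no integer solutions.

no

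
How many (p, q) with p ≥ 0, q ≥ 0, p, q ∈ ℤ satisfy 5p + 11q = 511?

gcd(11, 5) = 1.
By Bézout, 5×(-2) + 11×(1) = 1.
One solution: (1, 46).
General: p = 1 + 11t, q = 46 - 5t.
p ≥ 0 ⇒ t ≥ 0; q ≥ 0 ⇒ t ≤ 9. So t ∈ [0, 9]: 10 solutions.

10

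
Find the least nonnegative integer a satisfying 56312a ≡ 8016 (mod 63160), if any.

gcd(63160, 56312):
  63160 = 1·56312 + 6848
  56312 = 8·6848 + 1528
  6848 = 4·1528 + 736
  1528 = 2·736 + 56
  736 = 13·56 + 8
  56 = 7·8
so gcd(63160, 56312) = 8.
8 divides 8016, so solutions exist.
Back-substitute for Bézout coefficients:
  8 = 736 - 13·56
  ... = 56312·(-1116) + 63160·(995)
So 56312·(-1116) ≡ 8 (mod 63160); multiply by 1002: a ≡ -1118232 (mod 7895).
Smallest nonnegative: a = -1118232 mod 7895 = 2858.

2858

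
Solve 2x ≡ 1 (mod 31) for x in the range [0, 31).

gcd(31, 2):
  31 = 15·2 + 1
  2 = 2·1
so gcd(31, 2) = 1.
Back-substitute for Bézout coefficients:
  1 = 31 - 15·2
  ... = 2·(-15) + 31·(1)
So 2·-15 ≡ 1 (mod 31), and -15 mod 31 = 16.

16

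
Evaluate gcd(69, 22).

gcd(69, 22):
  69 = 3*22 + 3
  22 = 7*3 + 1
  3 = 3*1
so gcd(69, 22) = 1.

1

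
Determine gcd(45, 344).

gcd(344, 45):
  344 = 7×45 + 29
  45 = 1×29 + 16
  29 = 1×16 + 13
  16 = 1×13 + 3
  13 = 4×3 + 1
  3 = 3×1
so gcd(344, 45) = 1.

1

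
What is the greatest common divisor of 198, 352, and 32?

gcd(352, 198) = 22.
gcd(22, 32) = 2.

2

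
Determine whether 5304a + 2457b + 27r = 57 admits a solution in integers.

yes

gcd(5304, 2457):
  5304 = 2*2457 + 390
  2457 = 6*390 + 117
  390 = 3*117 + 39
  117 = 3*39
so gcd(5304, 2457) = 39.
gcd(39, 27) = 3.
3 divides 57, so integer solutions exist.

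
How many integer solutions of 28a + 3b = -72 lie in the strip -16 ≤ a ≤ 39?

19

gcd(28, 3):
  28 = 9×3 + 1
  3 = 3×1
so gcd(28, 3) = 1.
Back-substitute for Bézout coefficients:
  1 = 28 - 9×3
  ... = 28×(1) + 3×(-9)
Scale by -72: particular solution (-72, 648); reduce a mod 3: (0, -24).
General solution: a = 0 + 3t, b = -24 - 28t for integer t.
-16 ≤ 0 + 3t ≤ 39 gives t ∈ [-5, 13], which is 19 values.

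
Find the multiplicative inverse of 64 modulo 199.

28

gcd(199, 64):
  199 = 3×64 + 7
  64 = 9×7 + 1
  7 = 7×1
so gcd(199, 64) = 1.
Back-substitute for Bézout coefficients:
  1 = 64 - 9×7
  ... = 64×(28) + 199×(-9)
So 64×28 ≡ 1 (mod 199), and 28 mod 199 = 28.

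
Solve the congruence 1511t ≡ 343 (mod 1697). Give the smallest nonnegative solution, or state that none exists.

208

gcd(1697, 1511) = 1  (1697 = 1*1511 + 186, 1511 = 8*186 + 23, 186 = 8*23 + 2, 23 = 11*2 + 1, 2 = 2*1).
1 divides 343, so solutions exist.
Back-substituting, 1511*(812) + 1697*(-723) = 1.
So 1511*(812) ≡ 1 (mod 1697); multiply by 343: t ≡ 278516 (mod 1697).
Smallest nonnegative: t = 278516 mod 1697 = 208.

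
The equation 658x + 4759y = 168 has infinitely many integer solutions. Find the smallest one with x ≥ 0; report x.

4658

gcd(4759, 658) = 1.
1 divides 168, so solutions exist.
By Bézout, 658*(311) + 4759*(-43) = 1.
Scale by 168/1 = 168: (x₀, y₀) = (52248, -7224).
General solution: x = 52248 + 4759t, y = -7224 - 658t for integer t.
x ≥ 0: smallest is 52248 mod 4759 = 4658 (at t = -10), with y = -644.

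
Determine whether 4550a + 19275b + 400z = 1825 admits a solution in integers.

yes

gcd(19275, 4550) = 25.
gcd(25, 400) = 25.
25 divides 1825, so integer solutions exist.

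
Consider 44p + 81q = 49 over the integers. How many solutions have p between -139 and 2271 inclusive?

29

gcd(81, 44) = 1  (81 = 1·44 + 37, 44 = 1·37 + 7, 37 = 5·7 + 2, 7 = 3·2 + 1, 2 = 2·1).
Back-substituting, 44·(35) + 81·(-19) = 1.
Scale by 49: particular solution (1715, -931); reduce p mod 81: (14, -7).
General solution: p = 14 + 81t, q = -7 - 44t for integer t.
-139 ≤ 14 + 81t ≤ 2271 gives t ∈ [-1, 27], which is 29 values.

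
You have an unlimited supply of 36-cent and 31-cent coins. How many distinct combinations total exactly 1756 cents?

2

Need nonnegative integers with 36j + 31k = 1756.
gcd(36, 31) = 1, and 36·(-6) + 31·(7) = 1.
So (j₀, k₀) = (-10536, 12292); general j = -10536 + 31t, k = 12292 - 36t.
j ≥ 0 ⇒ t ≥ 340; k ≥ 0 ⇒ t ≤ 341. That's 2 values of t.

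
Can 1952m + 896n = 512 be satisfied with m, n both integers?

yes

gcd(1952, 896) = 32.
32 divides 512, so integer solutions exist.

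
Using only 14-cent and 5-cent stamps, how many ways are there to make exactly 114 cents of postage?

Need nonnegative integers with 14j + 5k = 114.
gcd(14, 5) = 1, and 14·(-1) + 5·(3) = 1.
So (j₀, k₀) = (-114, 342); general j = -114 + 5t, k = 342 - 14t.
j ≥ 0 ⇒ t ≥ 23; k ≥ 0 ⇒ t ≤ 24. That's 2 values of t.

2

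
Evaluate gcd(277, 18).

1

gcd(277, 18) = 1  (277 = 15·18 + 7, 18 = 2·7 + 4, 7 = 1·4 + 3, 4 = 1·3 + 1, 3 = 3·1).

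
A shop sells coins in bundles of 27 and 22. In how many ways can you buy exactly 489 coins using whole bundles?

Need nonnegative integers with 27j + 22k = 489.
gcd(27, 22) = 1, and 27·(9) + 22·(-11) = 1.
So (j₀, k₀) = (4401, -5379); general j = 4401 + 22t, k = -5379 - 27t.
j ≥ 0 ⇒ t ≥ -200; k ≥ 0 ⇒ t ≤ -200. That's 1 value of t.

1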